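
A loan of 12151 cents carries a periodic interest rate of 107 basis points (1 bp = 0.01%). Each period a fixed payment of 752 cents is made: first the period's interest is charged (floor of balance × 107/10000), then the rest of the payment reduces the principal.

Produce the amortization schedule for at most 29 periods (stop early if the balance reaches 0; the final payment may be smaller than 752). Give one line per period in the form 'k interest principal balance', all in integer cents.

1. interest=⌊12151·107/10000⌋=130; principal=752-130=622; balance=12151-622=11529
2. interest=⌊11529·107/10000⌋=123; principal=752-123=629; balance=11529-629=10900
3. interest=⌊10900·107/10000⌋=116; principal=752-116=636; balance=10900-636=10264
4. interest=⌊10264·107/10000⌋=109; principal=752-109=643; balance=10264-643=9621
5. interest=⌊9621·107/10000⌋=102; principal=752-102=650; balance=9621-650=8971
6. interest=⌊8971·107/10000⌋=95; principal=752-95=657; balance=8971-657=8314
7. interest=⌊8314·107/10000⌋=88; principal=752-88=664; balance=8314-664=7650
8. interest=⌊7650·107/10000⌋=81; principal=752-81=671; balance=7650-671=6979
9. interest=⌊6979·107/10000⌋=74; principal=752-74=678; balance=6979-678=6301
10. interest=⌊6301·107/10000⌋=67; principal=752-67=685; balance=6301-685=5616
11. interest=⌊5616·107/10000⌋=60; principal=752-60=692; balance=5616-692=4924
12. interest=⌊4924·107/10000⌋=52; principal=752-52=700; balance=4924-700=4224
13. interest=⌊4224·107/10000⌋=45; principal=752-45=707; balance=4224-707=3517
14. interest=⌊3517·107/10000⌋=37; principal=752-37=715; balance=3517-715=2802
15. interest=⌊2802·107/10000⌋=29; principal=752-29=723; balance=2802-723=2079
16. interest=⌊2079·107/10000⌋=22; principal=752-22=730; balance=2079-730=1349
17. interest=⌊1349·107/10000⌋=14; principal=752-14=738; balance=1349-738=611
18. interest=⌊611·107/10000⌋=6; principal=min(752-6,611)=611; balance=611-611=0

1 130 622 11529
2 123 629 10900
3 116 636 10264
4 109 643 9621
5 102 650 8971
6 95 657 8314
7 88 664 7650
8 81 671 6979
9 74 678 6301
10 67 685 5616
11 60 692 4924
12 52 700 4224
13 45 707 3517
14 37 715 2802
15 29 723 2079
16 22 730 1349
17 14 738 611
18 6 611 0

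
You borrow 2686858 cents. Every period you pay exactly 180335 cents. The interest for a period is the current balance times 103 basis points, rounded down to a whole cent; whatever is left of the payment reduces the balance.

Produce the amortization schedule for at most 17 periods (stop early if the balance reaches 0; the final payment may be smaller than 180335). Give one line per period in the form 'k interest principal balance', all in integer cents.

1. interest=⌊2686858·103/10000⌋=27674; principal=180335-27674=152661; balance=2686858-152661=2534197
2. interest=⌊2534197·103/10000⌋=26102; principal=180335-26102=154233; balance=2534197-154233=2379964
3. interest=⌊2379964·103/10000⌋=24513; principal=180335-24513=155822; balance=2379964-155822=2224142
4. interest=⌊2224142·103/10000⌋=22908; principal=180335-22908=157427; balance=2224142-157427=2066715
5. interest=⌊2066715·103/10000⌋=21287; principal=180335-21287=159048; balance=2066715-159048=1907667
6. interest=⌊1907667·103/10000⌋=19648; principal=180335-19648=160687; balance=1907667-160687=1746980
7. interest=⌊1746980·103/10000⌋=17993; principal=180335-17993=162342; balance=1746980-162342=1584638
8. interest=⌊1584638·103/10000⌋=16321; principal=180335-16321=164014; balance=1584638-164014=1420624
9. interest=⌊1420624·103/10000⌋=14632; principal=180335-14632=165703; balance=1420624-165703=1254921
10. interest=⌊1254921·103/10000⌋=12925; principal=180335-12925=167410; balance=1254921-167410=1087511
11. interest=⌊1087511·103/10000⌋=11201; principal=180335-11201=169134; balance=1087511-169134=918377
12. interest=⌊918377·103/10000⌋=9459; principal=180335-9459=170876; balance=918377-170876=747501
13. interest=⌊747501·103/10000⌋=7699; principal=180335-7699=172636; balance=747501-172636=574865
14. interest=⌊574865·103/10000⌋=5921; principal=180335-5921=174414; balance=574865-174414=400451
15. interest=⌊400451·103/10000⌋=4124; principal=180335-4124=176211; balance=400451-176211=224240
16. interest=⌊224240·103/10000⌋=2309; principal=180335-2309=178026; balance=224240-178026=46214
17. interest=⌊46214·103/10000⌋=476; principal=min(180335-476,46214)=46214; balance=46214-46214=0

1 27674 152661 2534197
2 26102 154233 2379964
3 24513 155822 2224142
4 22908 157427 2066715
5 21287 159048 1907667
6 19648 160687 1746980
7 17993 162342 1584638
8 16321 164014 1420624
9 14632 165703 1254921
10 12925 167410 1087511
11 11201 169134 918377
12 9459 170876 747501
13 7699 172636 574865
14 5921 174414 400451
15 4124 176211 224240
16 2309 178026 46214
17 476 46214 0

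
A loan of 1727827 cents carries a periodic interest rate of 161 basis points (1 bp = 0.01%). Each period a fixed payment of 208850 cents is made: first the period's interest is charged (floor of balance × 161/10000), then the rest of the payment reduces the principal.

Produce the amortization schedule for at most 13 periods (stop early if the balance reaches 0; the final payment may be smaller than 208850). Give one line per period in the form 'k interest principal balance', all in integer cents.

1. interest=⌊1727827·161/10000⌋=27818; principal=208850-27818=181032; balance=1727827-181032=1546795
2. interest=⌊1546795·161/10000⌋=24903; principal=208850-24903=183947; balance=1546795-183947=1362848
3. interest=⌊1362848·161/10000⌋=21941; principal=208850-21941=186909; balance=1362848-186909=1175939
4. interest=⌊1175939·161/10000⌋=18932; principal=208850-18932=189918; balance=1175939-189918=986021
5. interest=⌊986021·161/10000⌋=15874; principal=208850-15874=192976; balance=986021-192976=793045
6. interest=⌊793045·161/10000⌋=12768; principal=208850-12768=196082; balance=793045-196082=596963
7. interest=⌊596963·161/10000⌋=9611; principal=208850-9611=199239; balance=596963-199239=397724
8. interest=⌊397724·161/10000⌋=6403; principal=208850-6403=202447; balance=397724-202447=195277
9. interest=⌊195277·161/10000⌋=3143; principal=min(208850-3143,195277)=195277; balance=195277-195277=0

1 27818 181032 1546795
2 24903 183947 1362848
3 21941 186909 1175939
4 18932 189918 986021
5 15874 192976 793045
6 12768 196082 596963
7 9611 199239 397724
8 6403 202447 195277
9 3143 195277 0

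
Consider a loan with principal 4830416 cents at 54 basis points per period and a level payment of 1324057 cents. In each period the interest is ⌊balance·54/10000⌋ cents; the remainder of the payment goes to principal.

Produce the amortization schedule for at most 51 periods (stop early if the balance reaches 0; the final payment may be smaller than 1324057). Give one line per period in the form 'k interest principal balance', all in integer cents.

1 26084 1297973 3532443
2 19075 1304982 2227461
3 12028 1312029 915432
4 4943 915432 0

1. interest=⌊4830416·54/10000⌋=26084; principal=1324057-26084=1297973; balance=4830416-1297973=3532443
2. interest=⌊3532443·54/10000⌋=19075; principal=1324057-19075=1304982; balance=3532443-1304982=2227461
3. interest=⌊2227461·54/10000⌋=12028; principal=1324057-12028=1312029; balance=2227461-1312029=915432
4. interest=⌊915432·54/10000⌋=4943; principal=min(1324057-4943,915432)=915432; balance=915432-915432=0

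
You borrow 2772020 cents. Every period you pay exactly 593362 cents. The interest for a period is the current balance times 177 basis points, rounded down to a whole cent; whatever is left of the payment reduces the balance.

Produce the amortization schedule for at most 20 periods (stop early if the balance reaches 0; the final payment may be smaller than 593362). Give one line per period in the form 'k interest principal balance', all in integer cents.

1 49064 544298 2227722
2 39430 553932 1673790
3 29626 563736 1110054
4 19647 573715 536339
5 9493 536339 0

1. interest=⌊2772020·177/10000⌋=49064; principal=593362-49064=544298; balance=2772020-544298=2227722
2. interest=⌊2227722·177/10000⌋=39430; principal=593362-39430=553932; balance=2227722-553932=1673790
3. interest=⌊1673790·177/10000⌋=29626; principal=593362-29626=563736; balance=1673790-563736=1110054
4. interest=⌊1110054·177/10000⌋=19647; principal=593362-19647=573715; balance=1110054-573715=536339
5. interest=⌊536339·177/10000⌋=9493; principal=min(593362-9493,536339)=536339; balance=536339-536339=0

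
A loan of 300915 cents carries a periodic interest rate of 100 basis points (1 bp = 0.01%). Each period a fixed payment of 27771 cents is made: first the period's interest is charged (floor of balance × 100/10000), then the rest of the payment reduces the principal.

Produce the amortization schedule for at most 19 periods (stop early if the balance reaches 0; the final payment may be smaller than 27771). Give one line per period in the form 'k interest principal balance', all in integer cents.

1 3009 24762 276153
2 2761 25010 251143
3 2511 25260 225883
4 2258 25513 200370
5 2003 25768 174602
6 1746 26025 148577
7 1485 26286 122291
8 1222 26549 95742
9 957 26814 68928
10 689 27082 41846
11 418 27353 14493
12 144 14493 0

1. interest=⌊300915·100/10000⌋=3009; principal=27771-3009=24762; balance=300915-24762=276153
2. interest=⌊276153·100/10000⌋=2761; principal=27771-2761=25010; balance=276153-25010=251143
3. interest=⌊251143·100/10000⌋=2511; principal=27771-2511=25260; balance=251143-25260=225883
4. interest=⌊225883·100/10000⌋=2258; principal=27771-2258=25513; balance=225883-25513=200370
5. interest=⌊200370·100/10000⌋=2003; principal=27771-2003=25768; balance=200370-25768=174602
6. interest=⌊174602·100/10000⌋=1746; principal=27771-1746=26025; balance=174602-26025=148577
7. interest=⌊148577·100/10000⌋=1485; principal=27771-1485=26286; balance=148577-26286=122291
8. interest=⌊122291·100/10000⌋=1222; principal=27771-1222=26549; balance=122291-26549=95742
9. interest=⌊95742·100/10000⌋=957; principal=27771-957=26814; balance=95742-26814=68928
10. interest=⌊68928·100/10000⌋=689; principal=27771-689=27082; balance=68928-27082=41846
11. interest=⌊41846·100/10000⌋=418; principal=27771-418=27353; balance=41846-27353=14493
12. interest=⌊14493·100/10000⌋=144; principal=min(27771-144,14493)=14493; balance=14493-14493=0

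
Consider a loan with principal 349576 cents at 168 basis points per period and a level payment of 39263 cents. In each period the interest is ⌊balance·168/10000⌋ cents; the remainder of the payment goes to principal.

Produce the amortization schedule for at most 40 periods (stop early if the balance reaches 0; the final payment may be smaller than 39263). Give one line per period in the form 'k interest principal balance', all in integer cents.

1. interest=⌊349576·168/10000⌋=5872; principal=39263-5872=33391; balance=349576-33391=316185
2. interest=⌊316185·168/10000⌋=5311; principal=39263-5311=33952; balance=316185-33952=282233
3. interest=⌊282233·168/10000⌋=4741; principal=39263-4741=34522; balance=282233-34522=247711
4. interest=⌊247711·168/10000⌋=4161; principal=39263-4161=35102; balance=247711-35102=212609
5. interest=⌊212609·168/10000⌋=3571; principal=39263-3571=35692; balance=212609-35692=176917
6. interest=⌊176917·168/10000⌋=2972; principal=39263-2972=36291; balance=176917-36291=140626
7. interest=⌊140626·168/10000⌋=2362; principal=39263-2362=36901; balance=140626-36901=103725
8. interest=⌊103725·168/10000⌋=1742; principal=39263-1742=37521; balance=103725-37521=66204
9. interest=⌊66204·168/10000⌋=1112; principal=39263-1112=38151; balance=66204-38151=28053
10. interest=⌊28053·168/10000⌋=471; principal=min(39263-471,28053)=28053; balance=28053-28053=0

1 5872 33391 316185
2 5311 33952 282233
3 4741 34522 247711
4 4161 35102 212609
5 3571 35692 176917
6 2972 36291 140626
7 2362 36901 103725
8 1742 37521 66204
9 1112 38151 28053
10 471 28053 0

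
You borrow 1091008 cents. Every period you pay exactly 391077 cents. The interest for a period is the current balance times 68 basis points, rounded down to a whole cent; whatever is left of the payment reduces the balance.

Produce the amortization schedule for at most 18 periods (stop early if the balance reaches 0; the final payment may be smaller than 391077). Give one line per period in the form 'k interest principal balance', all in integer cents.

1 7418 383659 707349
2 4809 386268 321081
3 2183 321081 0

1. interest=⌊1091008·68/10000⌋=7418; principal=391077-7418=383659; balance=1091008-383659=707349
2. interest=⌊707349·68/10000⌋=4809; principal=391077-4809=386268; balance=707349-386268=321081
3. interest=⌊321081·68/10000⌋=2183; principal=min(391077-2183,321081)=321081; balance=321081-321081=0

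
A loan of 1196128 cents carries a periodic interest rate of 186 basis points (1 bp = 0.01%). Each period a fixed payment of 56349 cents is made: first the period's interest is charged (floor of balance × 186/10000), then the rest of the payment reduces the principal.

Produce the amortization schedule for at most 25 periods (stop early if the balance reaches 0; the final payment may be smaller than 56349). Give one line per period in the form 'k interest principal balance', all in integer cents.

1 22247 34102 1162026
2 21613 34736 1127290
3 20967 35382 1091908
4 20309 36040 1055868
5 19639 36710 1019158
6 18956 37393 981765
7 18260 38089 943676
8 17552 38797 904879
9 16830 39519 865360
10 16095 40254 825106
11 15346 41003 784103
12 14584 41765 742338
13 13807 42542 699796
14 13016 43333 656463
15 12210 44139 612324
16 11389 44960 567364
17 10552 45797 521567
18 9701 46648 474919
19 8833 47516 427403
20 7949 48400 379003
21 7049 49300 329703
22 6132 50217 279486
23 5198 51151 228335
24 4247 52102 176233
25 3277 53072 123161

1. interest=⌊1196128·186/10000⌋=22247; principal=56349-22247=34102; balance=1196128-34102=1162026
2. interest=⌊1162026·186/10000⌋=21613; principal=56349-21613=34736; balance=1162026-34736=1127290
3. interest=⌊1127290·186/10000⌋=20967; principal=56349-20967=35382; balance=1127290-35382=1091908
4. interest=⌊1091908·186/10000⌋=20309; principal=56349-20309=36040; balance=1091908-36040=1055868
5. interest=⌊1055868·186/10000⌋=19639; principal=56349-19639=36710; balance=1055868-36710=1019158
6. interest=⌊1019158·186/10000⌋=18956; principal=56349-18956=37393; balance=1019158-37393=981765
7. interest=⌊981765·186/10000⌋=18260; principal=56349-18260=38089; balance=981765-38089=943676
8. interest=⌊943676·186/10000⌋=17552; principal=56349-17552=38797; balance=943676-38797=904879
9. interest=⌊904879·186/10000⌋=16830; principal=56349-16830=39519; balance=904879-39519=865360
10. interest=⌊865360·186/10000⌋=16095; principal=56349-16095=40254; balance=865360-40254=825106
11. interest=⌊825106·186/10000⌋=15346; principal=56349-15346=41003; balance=825106-41003=784103
12. interest=⌊784103·186/10000⌋=14584; principal=56349-14584=41765; balance=784103-41765=742338
13. interest=⌊742338·186/10000⌋=13807; principal=56349-13807=42542; balance=742338-42542=699796
14. interest=⌊699796·186/10000⌋=13016; principal=56349-13016=43333; balance=699796-43333=656463
15. interest=⌊656463·186/10000⌋=12210; principal=56349-12210=44139; balance=656463-44139=612324
16. interest=⌊612324·186/10000⌋=11389; principal=56349-11389=44960; balance=612324-44960=567364
17. interest=⌊567364·186/10000⌋=10552; principal=56349-10552=45797; balance=567364-45797=521567
18. interest=⌊521567·186/10000⌋=9701; principal=56349-9701=46648; balance=521567-46648=474919
19. interest=⌊474919·186/10000⌋=8833; principal=56349-8833=47516; balance=474919-47516=427403
20. interest=⌊427403·186/10000⌋=7949; principal=56349-7949=48400; balance=427403-48400=379003
21. interest=⌊379003·186/10000⌋=7049; principal=56349-7049=49300; balance=379003-49300=329703
22. interest=⌊329703·186/10000⌋=6132; principal=56349-6132=50217; balance=329703-50217=279486
23. interest=⌊279486·186/10000⌋=5198; principal=56349-5198=51151; balance=279486-51151=228335
24. interest=⌊228335·186/10000⌋=4247; principal=56349-4247=52102; balance=228335-52102=176233
25. interest=⌊176233·186/10000⌋=3277; principal=56349-3277=53072; balance=176233-53072=123161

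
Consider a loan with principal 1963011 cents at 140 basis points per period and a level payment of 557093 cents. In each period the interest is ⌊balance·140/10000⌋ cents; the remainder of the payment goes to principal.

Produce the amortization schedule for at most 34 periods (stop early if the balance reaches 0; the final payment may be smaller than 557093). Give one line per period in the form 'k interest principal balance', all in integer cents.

1. interest=⌊1963011·140/10000⌋=27482; principal=557093-27482=529611; balance=1963011-529611=1433400
2. interest=⌊1433400·140/10000⌋=20067; principal=557093-20067=537026; balance=1433400-537026=896374
3. interest=⌊896374·140/10000⌋=12549; principal=557093-12549=544544; balance=896374-544544=351830
4. interest=⌊351830·140/10000⌋=4925; principal=min(557093-4925,351830)=351830; balance=351830-351830=0

1 27482 529611 1433400
2 20067 537026 896374
3 12549 544544 351830
4 4925 351830 0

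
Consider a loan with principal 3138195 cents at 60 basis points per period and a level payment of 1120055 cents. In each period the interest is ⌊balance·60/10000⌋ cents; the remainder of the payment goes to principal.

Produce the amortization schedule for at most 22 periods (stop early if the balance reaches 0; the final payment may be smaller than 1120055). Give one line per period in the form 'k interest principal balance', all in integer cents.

1. interest=⌊3138195·60/10000⌋=18829; principal=1120055-18829=1101226; balance=3138195-1101226=2036969
2. interest=⌊2036969·60/10000⌋=12221; principal=1120055-12221=1107834; balance=2036969-1107834=929135
3. interest=⌊929135·60/10000⌋=5574; principal=min(1120055-5574,929135)=929135; balance=929135-929135=0

1 18829 1101226 2036969
2 12221 1107834 929135
3 5574 929135 0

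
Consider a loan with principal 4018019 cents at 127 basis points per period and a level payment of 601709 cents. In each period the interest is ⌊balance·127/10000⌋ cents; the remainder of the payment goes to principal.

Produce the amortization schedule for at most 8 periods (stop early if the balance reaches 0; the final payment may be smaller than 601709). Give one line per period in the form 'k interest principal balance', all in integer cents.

1. interest=⌊4018019·127/10000⌋=51028; principal=601709-51028=550681; balance=4018019-550681=3467338
2. interest=⌊3467338·127/10000⌋=44035; principal=601709-44035=557674; balance=3467338-557674=2909664
3. interest=⌊2909664·127/10000⌋=36952; principal=601709-36952=564757; balance=2909664-564757=2344907
4. interest=⌊2344907·127/10000⌋=29780; principal=601709-29780=571929; balance=2344907-571929=1772978
5. interest=⌊1772978·127/10000⌋=22516; principal=601709-22516=579193; balance=1772978-579193=1193785
6. interest=⌊1193785·127/10000⌋=15161; principal=601709-15161=586548; balance=1193785-586548=607237
7. interest=⌊607237·127/10000⌋=7711; principal=601709-7711=593998; balance=607237-593998=13239
8. interest=⌊13239·127/10000⌋=168; principal=min(601709-168,13239)=13239; balance=13239-13239=0

1 51028 550681 3467338
2 44035 557674 2909664
3 36952 564757 2344907
4 29780 571929 1772978
5 22516 579193 1193785
6 15161 586548 607237
7 7711 593998 13239
8 168 13239 0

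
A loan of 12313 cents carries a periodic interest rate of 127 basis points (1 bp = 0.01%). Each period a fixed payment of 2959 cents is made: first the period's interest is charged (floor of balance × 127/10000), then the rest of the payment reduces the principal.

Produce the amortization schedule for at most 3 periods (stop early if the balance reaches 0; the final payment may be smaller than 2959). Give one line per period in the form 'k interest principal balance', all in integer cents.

1. interest=⌊12313·127/10000⌋=156; principal=2959-156=2803; balance=12313-2803=9510
2. interest=⌊9510·127/10000⌋=120; principal=2959-120=2839; balance=9510-2839=6671
3. interest=⌊6671·127/10000⌋=84; principal=2959-84=2875; balance=6671-2875=3796

1 156 2803 9510
2 120 2839 6671
3 84 2875 3796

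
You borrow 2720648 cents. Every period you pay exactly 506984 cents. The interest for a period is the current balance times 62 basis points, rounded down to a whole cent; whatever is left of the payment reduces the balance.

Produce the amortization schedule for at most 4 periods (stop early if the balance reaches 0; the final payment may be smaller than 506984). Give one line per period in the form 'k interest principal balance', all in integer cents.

1. interest=⌊2720648·62/10000⌋=16868; principal=506984-16868=490116; balance=2720648-490116=2230532
2. interest=⌊2230532·62/10000⌋=13829; principal=506984-13829=493155; balance=2230532-493155=1737377
3. interest=⌊1737377·62/10000⌋=10771; principal=506984-10771=496213; balance=1737377-496213=1241164
4. interest=⌊1241164·62/10000⌋=7695; principal=506984-7695=499289; balance=1241164-499289=741875

1 16868 490116 2230532
2 13829 493155 1737377
3 10771 496213 1241164
4 7695 499289 741875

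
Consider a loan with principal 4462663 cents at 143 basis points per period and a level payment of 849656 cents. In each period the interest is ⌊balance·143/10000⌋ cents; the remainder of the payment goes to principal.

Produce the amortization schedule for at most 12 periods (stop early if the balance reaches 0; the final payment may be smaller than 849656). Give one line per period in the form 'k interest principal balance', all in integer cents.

1 63816 785840 3676823
2 52578 797078 2879745
3 41180 808476 2071269
4 29619 820037 1251232
5 17892 831764 419468
6 5998 419468 0

1. interest=⌊4462663·143/10000⌋=63816; principal=849656-63816=785840; balance=4462663-785840=3676823
2. interest=⌊3676823·143/10000⌋=52578; principal=849656-52578=797078; balance=3676823-797078=2879745
3. interest=⌊2879745·143/10000⌋=41180; principal=849656-41180=808476; balance=2879745-808476=2071269
4. interest=⌊2071269·143/10000⌋=29619; principal=849656-29619=820037; balance=2071269-820037=1251232
5. interest=⌊1251232·143/10000⌋=17892; principal=849656-17892=831764; balance=1251232-831764=419468
6. interest=⌊419468·143/10000⌋=5998; principal=min(849656-5998,419468)=419468; balance=419468-419468=0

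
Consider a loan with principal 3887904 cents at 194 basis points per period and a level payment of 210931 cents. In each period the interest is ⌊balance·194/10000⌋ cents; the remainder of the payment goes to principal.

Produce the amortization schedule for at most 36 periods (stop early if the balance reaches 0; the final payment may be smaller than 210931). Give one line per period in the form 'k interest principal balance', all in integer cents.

1 75425 135506 3752398
2 72796 138135 3614263
3 70116 140815 3473448
4 67384 143547 3329901
5 64600 146331 3183570
6 61761 149170 3034400
7 58867 152064 2882336
8 55917 155014 2727322
9 52910 158021 2569301
10 49844 161087 2408214
11 46719 164212 2244002
12 43533 167398 2076604
13 40286 170645 1905959
14 36975 173956 1732003
15 33600 177331 1554672
16 30160 180771 1373901
17 26653 184278 1189623
18 23078 187853 1001770
19 19434 191497 810273
20 15719 195212 615061
21 11932 198999 416062
22 8071 202860 213202
23 4136 206795 6407
24 124 6407 0

1. interest=⌊3887904·194/10000⌋=75425; principal=210931-75425=135506; balance=3887904-135506=3752398
2. interest=⌊3752398·194/10000⌋=72796; principal=210931-72796=138135; balance=3752398-138135=3614263
3. interest=⌊3614263·194/10000⌋=70116; principal=210931-70116=140815; balance=3614263-140815=3473448
4. interest=⌊3473448·194/10000⌋=67384; principal=210931-67384=143547; balance=3473448-143547=3329901
5. interest=⌊3329901·194/10000⌋=64600; principal=210931-64600=146331; balance=3329901-146331=3183570
6. interest=⌊3183570·194/10000⌋=61761; principal=210931-61761=149170; balance=3183570-149170=3034400
7. interest=⌊3034400·194/10000⌋=58867; principal=210931-58867=152064; balance=3034400-152064=2882336
8. interest=⌊2882336·194/10000⌋=55917; principal=210931-55917=155014; balance=2882336-155014=2727322
9. interest=⌊2727322·194/10000⌋=52910; principal=210931-52910=158021; balance=2727322-158021=2569301
10. interest=⌊2569301·194/10000⌋=49844; principal=210931-49844=161087; balance=2569301-161087=2408214
11. interest=⌊2408214·194/10000⌋=46719; principal=210931-46719=164212; balance=2408214-164212=2244002
12. interest=⌊2244002·194/10000⌋=43533; principal=210931-43533=167398; balance=2244002-167398=2076604
13. interest=⌊2076604·194/10000⌋=40286; principal=210931-40286=170645; balance=2076604-170645=1905959
14. interest=⌊1905959·194/10000⌋=36975; principal=210931-36975=173956; balance=1905959-173956=1732003
15. interest=⌊1732003·194/10000⌋=33600; principal=210931-33600=177331; balance=1732003-177331=1554672
16. interest=⌊1554672·194/10000⌋=30160; principal=210931-30160=180771; balance=1554672-180771=1373901
17. interest=⌊1373901·194/10000⌋=26653; principal=210931-26653=184278; balance=1373901-184278=1189623
18. interest=⌊1189623·194/10000⌋=23078; principal=210931-23078=187853; balance=1189623-187853=1001770
19. interest=⌊1001770·194/10000⌋=19434; principal=210931-19434=191497; balance=1001770-191497=810273
20. interest=⌊810273·194/10000⌋=15719; principal=210931-15719=195212; balance=810273-195212=615061
21. interest=⌊615061·194/10000⌋=11932; principal=210931-11932=198999; balance=615061-198999=416062
22. interest=⌊416062·194/10000⌋=8071; principal=210931-8071=202860; balance=416062-202860=213202
23. interest=⌊213202·194/10000⌋=4136; principal=210931-4136=206795; balance=213202-206795=6407
24. interest=⌊6407·194/10000⌋=124; principal=min(210931-124,6407)=6407; balance=6407-6407=0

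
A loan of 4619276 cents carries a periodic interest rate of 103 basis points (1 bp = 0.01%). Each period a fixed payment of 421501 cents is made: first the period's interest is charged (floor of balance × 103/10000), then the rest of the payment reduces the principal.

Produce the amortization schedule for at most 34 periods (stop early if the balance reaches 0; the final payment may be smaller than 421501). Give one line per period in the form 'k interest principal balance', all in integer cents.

1. interest=⌊4619276·103/10000⌋=47578; principal=421501-47578=373923; balance=4619276-373923=4245353
2. interest=⌊4245353·103/10000⌋=43727; principal=421501-43727=377774; balance=4245353-377774=3867579
3. interest=⌊3867579·103/10000⌋=39836; principal=421501-39836=381665; balance=3867579-381665=3485914
4. interest=⌊3485914·103/10000⌋=35904; principal=421501-35904=385597; balance=3485914-385597=3100317
5. interest=⌊3100317·103/10000⌋=31933; principal=421501-31933=389568; balance=3100317-389568=2710749
6. interest=⌊2710749·103/10000⌋=27920; principal=421501-27920=393581; balance=2710749-393581=2317168
7. interest=⌊2317168·103/10000⌋=23866; principal=421501-23866=397635; balance=2317168-397635=1919533
8. interest=⌊1919533·103/10000⌋=19771; principal=421501-19771=401730; balance=1919533-401730=1517803
9. interest=⌊1517803·103/10000⌋=15633; principal=421501-15633=405868; balance=1517803-405868=1111935
10. interest=⌊1111935·103/10000⌋=11452; principal=421501-11452=410049; balance=1111935-410049=701886
11. interest=⌊701886·103/10000⌋=7229; principal=421501-7229=414272; balance=701886-414272=287614
12. interest=⌊287614·103/10000⌋=2962; principal=min(421501-2962,287614)=287614; balance=287614-287614=0

1 47578 373923 4245353
2 43727 377774 3867579
3 39836 381665 3485914
4 35904 385597 3100317
5 31933 389568 2710749
6 27920 393581 2317168
7 23866 397635 1919533
8 19771 401730 1517803
9 15633 405868 1111935
10 11452 410049 701886
11 7229 414272 287614
12 2962 287614 0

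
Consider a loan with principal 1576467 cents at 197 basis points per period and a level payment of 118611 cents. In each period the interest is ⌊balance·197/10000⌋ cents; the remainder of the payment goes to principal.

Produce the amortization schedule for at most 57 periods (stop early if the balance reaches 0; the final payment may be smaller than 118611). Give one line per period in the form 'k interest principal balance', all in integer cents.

1. interest=⌊1576467·197/10000⌋=31056; principal=118611-31056=87555; balance=1576467-87555=1488912
2. interest=⌊1488912·197/10000⌋=29331; principal=118611-29331=89280; balance=1488912-89280=1399632
3. interest=⌊1399632·197/10000⌋=27572; principal=118611-27572=91039; balance=1399632-91039=1308593
4. interest=⌊1308593·197/10000⌋=25779; principal=118611-25779=92832; balance=1308593-92832=1215761
5. interest=⌊1215761·197/10000⌋=23950; principal=118611-23950=94661; balance=1215761-94661=1121100
6. interest=⌊1121100·197/10000⌋=22085; principal=118611-22085=96526; balance=1121100-96526=1024574
7. interest=⌊1024574·197/10000⌋=20184; principal=118611-20184=98427; balance=1024574-98427=926147
8. interest=⌊926147·197/10000⌋=18245; principal=118611-18245=100366; balance=926147-100366=825781
9. interest=⌊825781·197/10000⌋=16267; principal=118611-16267=102344; balance=825781-102344=723437
10. interest=⌊723437·197/10000⌋=14251; principal=118611-14251=104360; balance=723437-104360=619077
11. interest=⌊619077·197/10000⌋=12195; principal=118611-12195=106416; balance=619077-106416=512661
12. interest=⌊512661·197/10000⌋=10099; principal=118611-10099=108512; balance=512661-108512=404149
13. interest=⌊404149·197/10000⌋=7961; principal=118611-7961=110650; balance=404149-110650=293499
14. interest=⌊293499·197/10000⌋=5781; principal=118611-5781=112830; balance=293499-112830=180669
15. interest=⌊180669·197/10000⌋=3559; principal=118611-3559=115052; balance=180669-115052=65617
16. interest=⌊65617·197/10000⌋=1292; principal=min(118611-1292,65617)=65617; balance=65617-65617=0

1 31056 87555 1488912
2 29331 89280 1399632
3 27572 91039 1308593
4 25779 92832 1215761
5 23950 94661 1121100
6 22085 96526 1024574
7 20184 98427 926147
8 18245 100366 825781
9 16267 102344 723437
10 14251 104360 619077
11 12195 106416 512661
12 10099 108512 404149
13 7961 110650 293499
14 5781 112830 180669
15 3559 115052 65617
16 1292 65617 0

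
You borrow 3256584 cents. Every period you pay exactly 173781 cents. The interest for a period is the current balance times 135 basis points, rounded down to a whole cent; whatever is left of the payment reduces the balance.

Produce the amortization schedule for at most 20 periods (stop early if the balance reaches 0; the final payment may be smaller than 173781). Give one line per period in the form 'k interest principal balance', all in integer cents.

1 43963 129818 3126766
2 42211 131570 2995196
3 40435 133346 2861850
4 38634 135147 2726703
5 36810 136971 2589732
6 34961 138820 2450912
7 33087 140694 2310218
8 31187 142594 2167624
9 29262 144519 2023105
10 27311 146470 1876635
11 25334 148447 1728188
12 23330 150451 1577737
13 21299 152482 1425255
14 19240 154541 1270714
15 17154 156627 1114087
16 15040 158741 955346
17 12897 160884 794462
18 10725 163056 631406
19 8523 165258 466148
20 6292 167489 298659

1. interest=⌊3256584·135/10000⌋=43963; principal=173781-43963=129818; balance=3256584-129818=3126766
2. interest=⌊3126766·135/10000⌋=42211; principal=173781-42211=131570; balance=3126766-131570=2995196
3. interest=⌊2995196·135/10000⌋=40435; principal=173781-40435=133346; balance=2995196-133346=2861850
4. interest=⌊2861850·135/10000⌋=38634; principal=173781-38634=135147; balance=2861850-135147=2726703
5. interest=⌊2726703·135/10000⌋=36810; principal=173781-36810=136971; balance=2726703-136971=2589732
6. interest=⌊2589732·135/10000⌋=34961; principal=173781-34961=138820; balance=2589732-138820=2450912
7. interest=⌊2450912·135/10000⌋=33087; principal=173781-33087=140694; balance=2450912-140694=2310218
8. interest=⌊2310218·135/10000⌋=31187; principal=173781-31187=142594; balance=2310218-142594=2167624
9. interest=⌊2167624·135/10000⌋=29262; principal=173781-29262=144519; balance=2167624-144519=2023105
10. interest=⌊2023105·135/10000⌋=27311; principal=173781-27311=146470; balance=2023105-146470=1876635
11. interest=⌊1876635·135/10000⌋=25334; principal=173781-25334=148447; balance=1876635-148447=1728188
12. interest=⌊1728188·135/10000⌋=23330; principal=173781-23330=150451; balance=1728188-150451=1577737
13. interest=⌊1577737·135/10000⌋=21299; principal=173781-21299=152482; balance=1577737-152482=1425255
14. interest=⌊1425255·135/10000⌋=19240; principal=173781-19240=154541; balance=1425255-154541=1270714
15. interest=⌊1270714·135/10000⌋=17154; principal=173781-17154=156627; balance=1270714-156627=1114087
16. interest=⌊1114087·135/10000⌋=15040; principal=173781-15040=158741; balance=1114087-158741=955346
17. interest=⌊955346·135/10000⌋=12897; principal=173781-12897=160884; balance=955346-160884=794462
18. interest=⌊794462·135/10000⌋=10725; principal=173781-10725=163056; balance=794462-163056=631406
19. interest=⌊631406·135/10000⌋=8523; principal=173781-8523=165258; balance=631406-165258=466148
20. interest=⌊466148·135/10000⌋=6292; principal=173781-6292=167489; balance=466148-167489=298659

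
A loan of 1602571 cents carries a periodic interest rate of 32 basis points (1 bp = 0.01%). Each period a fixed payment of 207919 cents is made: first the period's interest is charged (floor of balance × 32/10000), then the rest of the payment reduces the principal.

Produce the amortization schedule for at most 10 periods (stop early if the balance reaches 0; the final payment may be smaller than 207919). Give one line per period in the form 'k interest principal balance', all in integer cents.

1. interest=⌊1602571·32/10000⌋=5128; principal=207919-5128=202791; balance=1602571-202791=1399780
2. interest=⌊1399780·32/10000⌋=4479; principal=207919-4479=203440; balance=1399780-203440=1196340
3. interest=⌊1196340·32/10000⌋=3828; principal=207919-3828=204091; balance=1196340-204091=992249
4. interest=⌊992249·32/10000⌋=3175; principal=207919-3175=204744; balance=992249-204744=787505
5. interest=⌊787505·32/10000⌋=2520; principal=207919-2520=205399; balance=787505-205399=582106
6. interest=⌊582106·32/10000⌋=1862; principal=207919-1862=206057; balance=582106-206057=376049
7. interest=⌊376049·32/10000⌋=1203; principal=207919-1203=206716; balance=376049-206716=169333
8. interest=⌊169333·32/10000⌋=541; principal=min(207919-541,169333)=169333; balance=169333-169333=0

1 5128 202791 1399780
2 4479 203440 1196340
3 3828 204091 992249
4 3175 204744 787505
5 2520 205399 582106
6 1862 206057 376049
7 1203 206716 169333
8 541 169333 0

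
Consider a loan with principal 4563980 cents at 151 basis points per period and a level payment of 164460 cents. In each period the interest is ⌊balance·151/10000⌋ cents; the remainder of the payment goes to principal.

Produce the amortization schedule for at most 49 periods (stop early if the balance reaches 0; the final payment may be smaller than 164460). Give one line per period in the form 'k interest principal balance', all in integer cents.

1. interest=⌊4563980·151/10000⌋=68916; principal=164460-68916=95544; balance=4563980-95544=4468436
2. interest=⌊4468436·151/10000⌋=67473; principal=164460-67473=96987; balance=4468436-96987=4371449
3. interest=⌊4371449·151/10000⌋=66008; principal=164460-66008=98452; balance=4371449-98452=4272997
4. interest=⌊4272997·151/10000⌋=64522; principal=164460-64522=99938; balance=4272997-99938=4173059
5. interest=⌊4173059·151/10000⌋=63013; principal=164460-63013=101447; balance=4173059-101447=4071612
6. interest=⌊4071612·151/10000⌋=61481; principal=164460-61481=102979; balance=4071612-102979=3968633
7. interest=⌊3968633·151/10000⌋=59926; principal=164460-59926=104534; balance=3968633-104534=3864099
8. interest=⌊3864099·151/10000⌋=58347; principal=164460-58347=106113; balance=3864099-106113=3757986
9. interest=⌊3757986·151/10000⌋=56745; principal=164460-56745=107715; balance=3757986-107715=3650271
10. interest=⌊3650271·151/10000⌋=55119; principal=164460-55119=109341; balance=3650271-109341=3540930
11. interest=⌊3540930·151/10000⌋=53468; principal=164460-53468=110992; balance=3540930-110992=3429938
12. interest=⌊3429938·151/10000⌋=51792; principal=164460-51792=112668; balance=3429938-112668=3317270
13. interest=⌊3317270·151/10000⌋=50090; principal=164460-50090=114370; balance=3317270-114370=3202900
14. interest=⌊3202900·151/10000⌋=48363; principal=164460-48363=116097; balance=3202900-116097=3086803
15. interest=⌊3086803·151/10000⌋=46610; principal=164460-46610=117850; balance=3086803-117850=2968953
16. interest=⌊2968953·151/10000⌋=44831; principal=164460-44831=119629; balance=2968953-119629=2849324
17. interest=⌊2849324·151/10000⌋=43024; principal=164460-43024=121436; balance=2849324-121436=2727888
18. interest=⌊2727888·151/10000⌋=41191; principal=164460-41191=123269; balance=2727888-123269=2604619
19. interest=⌊2604619·151/10000⌋=39329; principal=164460-39329=125131; balance=2604619-125131=2479488
20. interest=⌊2479488·151/10000⌋=37440; principal=164460-37440=127020; balance=2479488-127020=2352468
21. interest=⌊2352468·151/10000⌋=35522; principal=164460-35522=128938; balance=2352468-128938=2223530
22. interest=⌊2223530·151/10000⌋=33575; principal=164460-33575=130885; balance=2223530-130885=2092645
23. interest=⌊2092645·151/10000⌋=31598; principal=164460-31598=132862; balance=2092645-132862=1959783
24. interest=⌊1959783·151/10000⌋=29592; principal=164460-29592=134868; balance=1959783-134868=1824915
25. interest=⌊1824915·151/10000⌋=27556; principal=164460-27556=136904; balance=1824915-136904=1688011
26. interest=⌊1688011·151/10000⌋=25488; principal=164460-25488=138972; balance=1688011-138972=1549039
27. interest=⌊1549039·151/10000⌋=23390; principal=164460-23390=141070; balance=1549039-141070=1407969
28. interest=⌊1407969·151/10000⌋=21260; principal=164460-21260=143200; balance=1407969-143200=1264769
29. interest=⌊1264769·151/10000⌋=19098; principal=164460-19098=145362; balance=1264769-145362=1119407
30. interest=⌊1119407·151/10000⌋=16903; principal=164460-16903=147557; balance=1119407-147557=971850
31. interest=⌊971850·151/10000⌋=14674; principal=164460-14674=149786; balance=971850-149786=822064
32. interest=⌊822064·151/10000⌋=12413; principal=164460-12413=152047; balance=822064-152047=670017
33. interest=⌊670017·151/10000⌋=10117; principal=164460-10117=154343; balance=670017-154343=515674
34. interest=⌊515674·151/10000⌋=7786; principal=164460-7786=156674; balance=515674-156674=359000
35. interest=⌊359000·151/10000⌋=5420; principal=164460-5420=159040; balance=359000-159040=199960
36. interest=⌊199960·151/10000⌋=3019; principal=164460-3019=161441; balance=199960-161441=38519
37. interest=⌊38519·151/10000⌋=581; principal=min(164460-581,38519)=38519; balance=38519-38519=0

1 68916 95544 4468436
2 67473 96987 4371449
3 66008 98452 4272997
4 64522 99938 4173059
5 63013 101447 4071612
6 61481 102979 3968633
7 59926 104534 3864099
8 58347 106113 3757986
9 56745 107715 3650271
10 55119 109341 3540930
11 53468 110992 3429938
12 51792 112668 3317270
13 50090 114370 3202900
14 48363 116097 3086803
15 46610 117850 2968953
16 44831 119629 2849324
17 43024 121436 2727888
18 41191 123269 2604619
19 39329 125131 2479488
20 37440 127020 2352468
21 35522 128938 2223530
22 33575 130885 2092645
23 31598 132862 1959783
24 29592 134868 1824915
25 27556 136904 1688011
26 25488 138972 1549039
27 23390 141070 1407969
28 21260 143200 1264769
29 19098 145362 1119407
30 16903 147557 971850
31 14674 149786 822064
32 12413 152047 670017
33 10117 154343 515674
34 7786 156674 359000
35 5420 159040 199960
36 3019 161441 38519
37 581 38519 0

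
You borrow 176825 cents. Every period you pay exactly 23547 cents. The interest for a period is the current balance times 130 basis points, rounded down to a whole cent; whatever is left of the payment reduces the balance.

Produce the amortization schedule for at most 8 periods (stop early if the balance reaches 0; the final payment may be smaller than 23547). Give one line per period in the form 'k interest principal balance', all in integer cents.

1 2298 21249 155576
2 2022 21525 134051
3 1742 21805 112246
4 1459 22088 90158
5 1172 22375 67783
6 881 22666 45117
7 586 22961 22156
8 288 22156 0

1. interest=⌊176825·130/10000⌋=2298; principal=23547-2298=21249; balance=176825-21249=155576
2. interest=⌊155576·130/10000⌋=2022; principal=23547-2022=21525; balance=155576-21525=134051
3. interest=⌊134051·130/10000⌋=1742; principal=23547-1742=21805; balance=134051-21805=112246
4. interest=⌊112246·130/10000⌋=1459; principal=23547-1459=22088; balance=112246-22088=90158
5. interest=⌊90158·130/10000⌋=1172; principal=23547-1172=22375; balance=90158-22375=67783
6. interest=⌊67783·130/10000⌋=881; principal=23547-881=22666; balance=67783-22666=45117
7. interest=⌊45117·130/10000⌋=586; principal=23547-586=22961; balance=45117-22961=22156
8. interest=⌊22156·130/10000⌋=288; principal=min(23547-288,22156)=22156; balance=22156-22156=0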